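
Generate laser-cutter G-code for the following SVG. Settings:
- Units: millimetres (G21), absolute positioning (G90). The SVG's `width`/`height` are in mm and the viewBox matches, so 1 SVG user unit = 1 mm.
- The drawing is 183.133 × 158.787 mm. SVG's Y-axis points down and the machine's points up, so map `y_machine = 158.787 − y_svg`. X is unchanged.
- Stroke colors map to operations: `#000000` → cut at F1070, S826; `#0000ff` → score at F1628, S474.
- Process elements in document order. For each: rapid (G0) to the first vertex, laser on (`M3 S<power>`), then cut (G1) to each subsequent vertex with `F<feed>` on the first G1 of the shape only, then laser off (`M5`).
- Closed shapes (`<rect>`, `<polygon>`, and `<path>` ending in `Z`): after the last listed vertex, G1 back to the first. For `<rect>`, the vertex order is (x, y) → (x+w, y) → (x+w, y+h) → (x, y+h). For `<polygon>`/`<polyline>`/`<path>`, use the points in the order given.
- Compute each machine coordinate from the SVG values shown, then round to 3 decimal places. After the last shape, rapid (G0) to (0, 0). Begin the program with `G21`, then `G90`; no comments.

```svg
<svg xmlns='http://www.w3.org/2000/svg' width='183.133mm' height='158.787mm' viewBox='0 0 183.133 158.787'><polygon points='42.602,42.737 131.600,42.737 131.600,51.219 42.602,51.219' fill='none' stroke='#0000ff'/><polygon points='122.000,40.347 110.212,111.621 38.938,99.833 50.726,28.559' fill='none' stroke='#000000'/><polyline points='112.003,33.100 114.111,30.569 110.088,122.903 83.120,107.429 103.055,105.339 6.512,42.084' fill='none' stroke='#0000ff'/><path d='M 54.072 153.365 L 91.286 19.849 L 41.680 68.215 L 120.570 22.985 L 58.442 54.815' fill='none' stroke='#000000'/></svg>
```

G21
G90
G0 X42.602 Y116.050
M3 S474
G1 X131.600 Y116.050 F1628
G1 X131.600 Y107.568
G1 X42.602 Y107.568
G1 X42.602 Y116.050
M5
G0 X122.000 Y118.440
M3 S826
G1 X110.212 Y47.166 F1070
G1 X38.938 Y58.954
G1 X50.726 Y130.228
G1 X122.000 Y118.440
M5
G0 X112.003 Y125.687
M3 S474
G1 X114.111 Y128.218 F1628
G1 X110.088 Y35.884
G1 X83.120 Y51.358
G1 X103.055 Y53.448
G1 X6.512 Y116.703
M5
G0 X54.072 Y5.422
M3 S826
G1 X91.286 Y138.938 F1070
G1 X41.680 Y90.572
G1 X120.570 Y135.802
G1 X58.442 Y103.972
M5
G0 X0.000 Y0.000

1 u = 1 mm; y_m = 158.787 − y.

[1] `<polygon>` rectangle, #0000ff→score S474 F1628: (42.602,116.050) → (131.600,116.050) → (131.600,107.568) → (42.602,107.568) → (42.602,116.050) (closed)

[2] `<polygon>` regular polygon, #000000→cut S826 F1070: (122.000,118.440) → (110.212,47.166) → (38.938,58.954) → (50.726,130.228) → (122.000,118.440) (closed)

[3] `<polyline>` open polyline, #0000ff→score S474 F1628: (112.003,125.687) → (114.111,128.218) → (110.088,35.884) → (83.120,51.358) → (103.055,53.448) → (6.512,116.703)

[4] `<path>` open polyline, #000000→cut S826 F1070: (54.072,5.422) → (91.286,138.938) → (41.680,90.572) → (120.570,135.802) → (58.442,103.972)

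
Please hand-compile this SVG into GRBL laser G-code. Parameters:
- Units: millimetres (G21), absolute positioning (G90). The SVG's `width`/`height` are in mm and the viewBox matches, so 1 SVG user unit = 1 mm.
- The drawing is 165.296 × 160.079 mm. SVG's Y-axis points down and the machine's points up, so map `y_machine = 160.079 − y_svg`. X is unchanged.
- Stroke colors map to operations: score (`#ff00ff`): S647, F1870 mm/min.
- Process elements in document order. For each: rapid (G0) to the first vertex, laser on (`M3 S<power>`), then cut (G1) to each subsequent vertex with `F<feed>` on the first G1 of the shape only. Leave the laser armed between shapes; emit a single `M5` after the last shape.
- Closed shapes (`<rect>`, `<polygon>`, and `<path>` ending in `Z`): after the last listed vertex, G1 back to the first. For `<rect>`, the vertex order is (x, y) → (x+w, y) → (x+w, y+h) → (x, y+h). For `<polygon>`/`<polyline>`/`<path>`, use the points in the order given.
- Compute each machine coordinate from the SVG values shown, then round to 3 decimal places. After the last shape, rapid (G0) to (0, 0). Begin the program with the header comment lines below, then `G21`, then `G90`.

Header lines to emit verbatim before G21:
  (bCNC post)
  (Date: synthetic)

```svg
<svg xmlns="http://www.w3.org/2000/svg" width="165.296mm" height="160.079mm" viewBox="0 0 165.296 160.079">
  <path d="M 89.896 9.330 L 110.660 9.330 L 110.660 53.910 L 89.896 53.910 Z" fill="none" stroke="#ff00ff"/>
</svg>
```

(bCNC post)
(Date: synthetic)
G21
G90
G0 X89.896 Y150.749
M3 S647
G1 X110.660 Y150.749 F1870
G1 X110.660 Y106.169
G1 X89.896 Y106.169
G1 X89.896 Y150.749
M5
G0 X0.000 Y0.000

1 u = 1 mm; y_m = 160.079 − y.

[1] `<path>` rectangle, #ff00ff→score S647 F1870: (89.896,150.749) → (110.660,150.749) → (110.660,106.169) → (89.896,106.169) → (89.896,150.749) (closed)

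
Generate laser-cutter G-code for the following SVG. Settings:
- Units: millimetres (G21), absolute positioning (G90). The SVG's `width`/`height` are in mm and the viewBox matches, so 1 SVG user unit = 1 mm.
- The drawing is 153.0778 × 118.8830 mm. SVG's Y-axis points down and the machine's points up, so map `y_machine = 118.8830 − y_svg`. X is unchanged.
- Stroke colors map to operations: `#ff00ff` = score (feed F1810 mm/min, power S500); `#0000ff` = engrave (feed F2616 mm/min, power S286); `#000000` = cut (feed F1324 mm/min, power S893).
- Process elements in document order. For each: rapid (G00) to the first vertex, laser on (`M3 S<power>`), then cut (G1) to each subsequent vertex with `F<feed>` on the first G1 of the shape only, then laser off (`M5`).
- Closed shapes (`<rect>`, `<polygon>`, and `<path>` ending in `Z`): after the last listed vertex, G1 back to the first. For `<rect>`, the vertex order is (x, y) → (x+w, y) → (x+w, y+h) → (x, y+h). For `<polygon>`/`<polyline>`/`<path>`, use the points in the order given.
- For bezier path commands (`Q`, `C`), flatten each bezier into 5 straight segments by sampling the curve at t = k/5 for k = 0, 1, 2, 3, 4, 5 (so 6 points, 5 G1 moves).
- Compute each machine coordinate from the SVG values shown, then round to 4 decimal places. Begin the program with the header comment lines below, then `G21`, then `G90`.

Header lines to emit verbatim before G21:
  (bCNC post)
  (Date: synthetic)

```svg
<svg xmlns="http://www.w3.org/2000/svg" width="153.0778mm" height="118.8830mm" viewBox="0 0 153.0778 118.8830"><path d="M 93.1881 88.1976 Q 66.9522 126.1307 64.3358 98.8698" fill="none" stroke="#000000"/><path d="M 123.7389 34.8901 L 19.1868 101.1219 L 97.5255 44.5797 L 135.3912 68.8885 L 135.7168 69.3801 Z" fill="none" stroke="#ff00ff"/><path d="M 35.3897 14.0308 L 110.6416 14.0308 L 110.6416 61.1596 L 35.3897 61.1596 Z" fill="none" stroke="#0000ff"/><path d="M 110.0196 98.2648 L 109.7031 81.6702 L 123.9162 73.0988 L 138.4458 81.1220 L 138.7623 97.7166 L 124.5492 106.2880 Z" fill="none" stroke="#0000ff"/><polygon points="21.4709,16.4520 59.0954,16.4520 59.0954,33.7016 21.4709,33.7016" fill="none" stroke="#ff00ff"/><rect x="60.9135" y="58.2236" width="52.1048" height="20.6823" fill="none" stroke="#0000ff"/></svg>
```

Since the viewBox matches the mm dimensions, user units are millimetres directly. The only transform is the Y-flip y_m = 118.8830 − y_svg.

Shape 1 is a quadratic bezier drawn with `<path>`. Its stroke #000000 means cut at S893, F1324. After flipping Y the toolpath is (93.1881,30.6854) → (83.6385,18.1199) → (75.9785,10.7700) → (70.2080,8.6355) → (66.3271,11.7166) → (64.3358,20.0132).

Shape 2 is a closed polygon drawn with `<path>`. Its stroke #ff00ff means score at S500, F1810. After flipping Y the toolpath is (123.7389,83.9929) → (19.1868,17.7611) → (97.5255,74.3033) → (135.3912,49.9945) → (135.7168,49.5029) → (123.7389,83.9929), returning to the start.

Shape 3 is a rectangle drawn with `<path>`. Its stroke #0000ff means engrave at S286, F2616. After flipping Y the toolpath is (35.3897,104.8522) → (110.6416,104.8522) → (110.6416,57.7234) → (35.3897,57.7234) → (35.3897,104.8522), returning to the start.

Shape 4 is a regular polygon drawn with `<path>`. Its stroke #0000ff means engrave at S286, F2616. After flipping Y the toolpath is (110.0196,20.6182) → (109.7031,37.2128) → (123.9162,45.7842) → (138.4458,37.7610) → (138.7623,21.1664) → (124.5492,12.5950) → (110.0196,20.6182), returning to the start.

Shape 5 is a rectangle drawn with `<polygon>`. Its stroke #ff00ff means score at S500, F1810. After flipping Y the toolpath is (21.4709,102.4310) → (59.0954,102.4310) → (59.0954,85.1814) → (21.4709,85.1814) → (21.4709,102.4310), returning to the start.

Shape 6 is a rectangle drawn with `<rect>`. Its stroke #0000ff means engrave at S286, F2616. After flipping Y the toolpath is (60.9135,60.6594) → (113.0183,60.6594) → (113.0183,39.9771) → (60.9135,39.9771) → (60.9135,60.6594), returning to the start.

(bCNC post)
(Date: synthetic)
G21
G90
G00 X93.1881 Y30.6854
M3 S893
G1 X83.6385 Y18.1199 F1324
G1 X75.9785 Y10.7700
G1 X70.2080 Y8.6355
G1 X66.3271 Y11.7166
G1 X64.3358 Y20.0132
M5
G00 X123.7389 Y83.9929
M3 S500
G1 X19.1868 Y17.7611 F1810
G1 X97.5255 Y74.3033
G1 X135.3912 Y49.9945
G1 X135.7168 Y49.5029
G1 X123.7389 Y83.9929
M5
G00 X35.3897 Y104.8522
M3 S286
G1 X110.6416 Y104.8522 F2616
G1 X110.6416 Y57.7234
G1 X35.3897 Y57.7234
G1 X35.3897 Y104.8522
M5
G00 X110.0196 Y20.6182
M3 S286
G1 X109.7031 Y37.2128 F2616
G1 X123.9162 Y45.7842
G1 X138.4458 Y37.7610
G1 X138.7623 Y21.1664
G1 X124.5492 Y12.5950
G1 X110.0196 Y20.6182
M5
G00 X21.4709 Y102.4310
M3 S500
G1 X59.0954 Y102.4310 F1810
G1 X59.0954 Y85.1814
G1 X21.4709 Y85.1814
G1 X21.4709 Y102.4310
M5
G00 X60.9135 Y60.6594
M3 S286
G1 X113.0183 Y60.6594 F2616
G1 X113.0183 Y39.9771
G1 X60.9135 Y39.9771
G1 X60.9135 Y60.6594
M5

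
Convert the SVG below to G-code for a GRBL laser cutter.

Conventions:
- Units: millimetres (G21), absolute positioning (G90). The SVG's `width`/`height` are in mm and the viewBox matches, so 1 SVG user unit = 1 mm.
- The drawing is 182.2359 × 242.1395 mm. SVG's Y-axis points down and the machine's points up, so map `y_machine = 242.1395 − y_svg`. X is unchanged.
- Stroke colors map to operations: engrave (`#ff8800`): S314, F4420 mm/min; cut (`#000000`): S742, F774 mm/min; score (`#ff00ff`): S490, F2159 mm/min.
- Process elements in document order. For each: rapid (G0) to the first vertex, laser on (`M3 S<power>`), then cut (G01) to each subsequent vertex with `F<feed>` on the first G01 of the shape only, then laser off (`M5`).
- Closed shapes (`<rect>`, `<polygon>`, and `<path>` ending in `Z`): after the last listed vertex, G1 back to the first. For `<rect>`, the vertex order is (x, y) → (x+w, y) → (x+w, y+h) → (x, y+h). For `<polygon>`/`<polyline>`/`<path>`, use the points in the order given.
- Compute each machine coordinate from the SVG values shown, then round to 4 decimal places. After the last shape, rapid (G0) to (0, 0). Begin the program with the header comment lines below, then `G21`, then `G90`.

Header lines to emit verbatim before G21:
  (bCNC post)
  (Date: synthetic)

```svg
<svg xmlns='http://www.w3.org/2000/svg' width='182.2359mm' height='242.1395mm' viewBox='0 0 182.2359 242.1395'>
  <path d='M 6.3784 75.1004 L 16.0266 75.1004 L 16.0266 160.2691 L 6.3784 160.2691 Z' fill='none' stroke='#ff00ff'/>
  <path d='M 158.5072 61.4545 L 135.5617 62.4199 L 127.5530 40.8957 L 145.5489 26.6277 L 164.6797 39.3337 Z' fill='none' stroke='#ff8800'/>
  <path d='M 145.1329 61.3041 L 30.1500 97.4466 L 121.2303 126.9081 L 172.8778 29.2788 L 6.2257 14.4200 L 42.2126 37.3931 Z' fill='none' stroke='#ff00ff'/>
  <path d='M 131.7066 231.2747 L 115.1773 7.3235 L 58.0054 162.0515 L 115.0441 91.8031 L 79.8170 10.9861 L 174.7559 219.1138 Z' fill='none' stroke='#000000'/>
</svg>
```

1 u = 1 mm; y_m = 242.1395 − y.

[1] `<path>` rectangle, #ff00ff→score S490 F2159: (6.3784,167.0391) → (16.0266,167.0391) → (16.0266,81.8704) → (6.3784,81.8704) → (6.3784,167.0391) (closed)

[2] `<path>` regular polygon, #ff8800→engrave S314 F4420: (158.5072,180.6850) → (135.5617,179.7196) → (127.5530,201.2438) → (145.5489,215.5118) → (164.6797,202.8058) → (158.5072,180.6850) (closed)

[3] `<path>` closed polygon, #ff00ff→score S490 F2159: (145.1329,180.8354) → (30.1500,144.6929) → (121.2303,115.2314) → (172.8778,212.8607) → (6.2257,227.7195) → (42.2126,204.7464) → (145.1329,180.8354) (closed)

[4] `<path>` closed polygon, #000000→cut S742 F774: (131.7066,10.8648) → (115.1773,234.8160) → (58.0054,80.0880) → (115.0441,150.3364) → (79.8170,231.1534) → (174.7559,23.0257) → (131.7066,10.8648) (closed)

(bCNC post)
(Date: synthetic)
G21
G90
G0 X6.3784 Y167.0391
M3 S490
G01 X16.0266 Y167.0391 F2159
G01 X16.0266 Y81.8704
G01 X6.3784 Y81.8704
G01 X6.3784 Y167.0391
M5
G0 X158.5072 Y180.6850
M3 S314
G01 X135.5617 Y179.7196 F4420
G01 X127.5530 Y201.2438
G01 X145.5489 Y215.5118
G01 X164.6797 Y202.8058
G01 X158.5072 Y180.6850
M5
G0 X145.1329 Y180.8354
M3 S490
G01 X30.1500 Y144.6929 F2159
G01 X121.2303 Y115.2314
G01 X172.8778 Y212.8607
G01 X6.2257 Y227.7195
G01 X42.2126 Y204.7464
G01 X145.1329 Y180.8354
M5
G0 X131.7066 Y10.8648
M3 S742
G01 X115.1773 Y234.8160 F774
G01 X58.0054 Y80.0880
G01 X115.0441 Y150.3364
G01 X79.8170 Y231.1534
G01 X174.7559 Y23.0257
G01 X131.7066 Y10.8648
M5
G0 X0.0000 Y0.0000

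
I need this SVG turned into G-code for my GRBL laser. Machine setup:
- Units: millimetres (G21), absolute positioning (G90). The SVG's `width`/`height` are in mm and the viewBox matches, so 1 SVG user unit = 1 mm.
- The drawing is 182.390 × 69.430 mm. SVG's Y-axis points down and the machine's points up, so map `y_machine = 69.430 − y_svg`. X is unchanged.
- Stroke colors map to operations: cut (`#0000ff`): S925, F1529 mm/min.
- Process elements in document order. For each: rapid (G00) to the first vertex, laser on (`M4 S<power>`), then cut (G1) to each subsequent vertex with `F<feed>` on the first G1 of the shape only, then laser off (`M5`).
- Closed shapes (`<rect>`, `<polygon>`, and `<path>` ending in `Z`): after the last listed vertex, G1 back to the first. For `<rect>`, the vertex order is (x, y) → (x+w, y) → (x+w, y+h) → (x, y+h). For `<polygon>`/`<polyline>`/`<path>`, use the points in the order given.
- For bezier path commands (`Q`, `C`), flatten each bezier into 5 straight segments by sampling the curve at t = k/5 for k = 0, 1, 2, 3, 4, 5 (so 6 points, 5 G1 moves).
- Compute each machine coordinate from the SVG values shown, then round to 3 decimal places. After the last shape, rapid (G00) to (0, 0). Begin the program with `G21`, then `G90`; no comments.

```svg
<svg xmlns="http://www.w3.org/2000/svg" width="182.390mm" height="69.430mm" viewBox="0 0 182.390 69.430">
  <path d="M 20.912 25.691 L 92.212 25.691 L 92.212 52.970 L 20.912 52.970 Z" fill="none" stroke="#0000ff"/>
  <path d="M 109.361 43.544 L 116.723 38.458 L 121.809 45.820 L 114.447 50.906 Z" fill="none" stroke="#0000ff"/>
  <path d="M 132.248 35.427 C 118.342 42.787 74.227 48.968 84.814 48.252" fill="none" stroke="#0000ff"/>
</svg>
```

G21
G90
G00 X20.912 Y43.739
M4 S925
G1 X92.212 Y43.739 F1529
G1 X92.212 Y16.460
G1 X20.912 Y16.460
G1 X20.912 Y43.739
M5
G00 X109.361 Y25.886
M4 S925
G1 X116.723 Y30.972 F1529
G1 X121.809 Y23.610
G1 X114.447 Y18.524
G1 X109.361 Y25.886
M5
G00 X132.248 Y34.003
M4 S925
G1 X120.959 Y29.774 F1529
G1 X106.495 Y26.103
G1 X92.932 Y23.263
G1 X84.347 Y21.530
G1 X84.814 Y21.178
M5
G00 X0.000 Y0.000

Since the viewBox matches the mm dimensions, user units are millimetres directly. The only transform is the Y-flip y_m = 69.430 − y_svg.

Shape 1 is a rectangle drawn with `<path>`. Its stroke #0000ff means cut at S925, F1529. After flipping Y the toolpath is (20.912,43.739) → (92.212,43.739) → (92.212,16.460) → (20.912,16.460) → (20.912,43.739), returning to the start.

Shape 2 is a regular polygon drawn with `<path>`. Its stroke #0000ff means cut at S925, F1529. After flipping Y the toolpath is (109.361,25.886) → (116.723,30.972) → (121.809,23.610) → (114.447,18.524) → (109.361,25.886), returning to the start.

Shape 3 is a cubic bezier drawn with `<path>`. Its stroke #0000ff means cut at S925, F1529. After flipping Y the toolpath is (132.248,34.003) → (120.959,29.774) → (106.495,26.103) → (92.932,23.263) → (84.347,21.530) → (84.814,21.178).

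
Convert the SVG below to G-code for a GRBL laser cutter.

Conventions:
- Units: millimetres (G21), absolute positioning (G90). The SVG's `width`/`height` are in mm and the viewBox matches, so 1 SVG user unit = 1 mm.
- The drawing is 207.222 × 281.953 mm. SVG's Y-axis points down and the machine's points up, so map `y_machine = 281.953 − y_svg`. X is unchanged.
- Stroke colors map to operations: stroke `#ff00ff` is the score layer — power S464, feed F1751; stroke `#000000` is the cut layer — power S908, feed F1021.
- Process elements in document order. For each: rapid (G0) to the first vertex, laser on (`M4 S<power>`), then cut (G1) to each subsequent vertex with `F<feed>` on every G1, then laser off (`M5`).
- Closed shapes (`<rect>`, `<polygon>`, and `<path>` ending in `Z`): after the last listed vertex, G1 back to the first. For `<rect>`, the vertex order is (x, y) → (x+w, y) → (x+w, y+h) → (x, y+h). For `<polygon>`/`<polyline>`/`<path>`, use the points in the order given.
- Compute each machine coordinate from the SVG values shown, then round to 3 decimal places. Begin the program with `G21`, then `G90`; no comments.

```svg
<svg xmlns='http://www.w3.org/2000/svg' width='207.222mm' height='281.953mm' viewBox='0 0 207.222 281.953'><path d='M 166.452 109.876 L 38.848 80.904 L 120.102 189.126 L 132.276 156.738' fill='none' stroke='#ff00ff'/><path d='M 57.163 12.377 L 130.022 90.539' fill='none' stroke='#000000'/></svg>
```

viewBox `0 0 207.222 281.953` with mm width/height → 1 unit = 1 mm. Flip: y_m = 281.953 − y_svg.

**Shape 1** — `<path>` open polyline, stroke `#ff00ff` → score (S464, F1751). Machine vertices: (166.452,172.077) → (38.848,201.049) → (120.102,92.827) → (132.276,125.215). Open path.

**Shape 2** — `<path>` line segment, stroke `#000000` → cut (S908, F1021). Machine vertices: (57.163,269.576) → (130.022,191.414). Open path.

G21
G90
G0 X166.452 Y172.077
M4 S464
G1 X38.848 Y201.049 F1751
G1 X120.102 Y92.827 F1751
G1 X132.276 Y125.215 F1751
M5
G0 X57.163 Y269.576
M4 S908
G1 X130.022 Y191.414 F1021
M5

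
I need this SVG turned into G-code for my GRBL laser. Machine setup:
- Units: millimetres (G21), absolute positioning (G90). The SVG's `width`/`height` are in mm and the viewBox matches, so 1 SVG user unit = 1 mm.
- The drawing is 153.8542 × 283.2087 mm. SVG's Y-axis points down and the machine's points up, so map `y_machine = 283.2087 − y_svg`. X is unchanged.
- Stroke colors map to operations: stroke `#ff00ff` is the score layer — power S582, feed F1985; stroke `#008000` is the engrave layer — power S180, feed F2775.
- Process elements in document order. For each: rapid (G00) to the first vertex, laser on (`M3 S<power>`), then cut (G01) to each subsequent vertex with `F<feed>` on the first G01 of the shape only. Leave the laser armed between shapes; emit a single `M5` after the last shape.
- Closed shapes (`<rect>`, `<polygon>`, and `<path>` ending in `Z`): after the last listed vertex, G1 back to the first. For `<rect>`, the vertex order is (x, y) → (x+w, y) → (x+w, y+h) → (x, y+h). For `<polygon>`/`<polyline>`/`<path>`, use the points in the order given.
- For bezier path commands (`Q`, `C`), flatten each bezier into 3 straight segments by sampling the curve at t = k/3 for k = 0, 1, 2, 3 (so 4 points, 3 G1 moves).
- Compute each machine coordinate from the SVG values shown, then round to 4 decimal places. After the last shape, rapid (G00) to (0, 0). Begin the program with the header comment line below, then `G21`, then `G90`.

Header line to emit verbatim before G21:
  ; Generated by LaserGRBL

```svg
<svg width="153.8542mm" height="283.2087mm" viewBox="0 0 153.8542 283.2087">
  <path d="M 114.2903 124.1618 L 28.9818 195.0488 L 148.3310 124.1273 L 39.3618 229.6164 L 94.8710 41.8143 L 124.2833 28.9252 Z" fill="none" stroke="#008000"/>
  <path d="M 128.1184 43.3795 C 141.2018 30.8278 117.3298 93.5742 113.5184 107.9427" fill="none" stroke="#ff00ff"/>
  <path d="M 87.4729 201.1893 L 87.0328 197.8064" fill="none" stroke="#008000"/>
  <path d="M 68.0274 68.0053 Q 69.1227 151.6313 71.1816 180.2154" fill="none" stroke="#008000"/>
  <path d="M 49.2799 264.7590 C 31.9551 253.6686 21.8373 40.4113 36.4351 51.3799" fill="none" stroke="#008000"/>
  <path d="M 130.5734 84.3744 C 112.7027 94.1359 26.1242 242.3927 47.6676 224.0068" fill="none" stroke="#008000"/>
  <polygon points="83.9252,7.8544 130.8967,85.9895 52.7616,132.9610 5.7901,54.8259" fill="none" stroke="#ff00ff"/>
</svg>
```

; Generated by LaserGRBL
G21
G90
G00 X114.2903 Y159.0469
M3 S180
G01 X28.9818 Y88.1599 F2775
G01 X148.3310 Y159.0814
G01 X39.3618 Y53.5923
G01 X94.8710 Y241.3944
G01 X124.2833 Y254.2835
G01 X114.2903 Y159.0469
G00 X128.1184 Y239.8292
M3 S582
G01 X130.9950 Y231.8621 F1985
G01 X121.9050 Y201.1799
G01 X113.5184 Y175.2660
G00 X87.4729 Y82.0194
M3 S180
G01 X87.0328 Y85.4023 F2775
G00 X68.0274 Y215.2034
M3 S180
G01 X68.8647 Y165.5685 F2775
G01 X69.9161 Y128.1651
G01 X71.1816 Y102.9933
G00 X49.2799 Y18.4497
M3 S180
G01 X35.0059 Y81.1367 F2775
G01 X29.4274 Y183.8478
G01 X36.4351 Y231.8288
G00 X130.5734 Y198.8343
M3 S180
G01 X96.3493 Y154.2091 F2775
G01 X55.6156 Y85.0622
G01 X47.6676 Y59.2019
G00 X83.9252 Y275.3543
M3 S582
G01 X130.8967 Y197.2192 F1985
G01 X52.7616 Y150.2477
G01 X5.7901 Y228.3828
G01 X83.9252 Y275.3543
M5
G00 X0.0000 Y0.0000

Since the viewBox matches the mm dimensions, user units are millimetres directly. The only transform is the Y-flip y_m = 283.2087 − y_svg.

Shape 1 is a closed polygon drawn with `<path>`. Its stroke #008000 means engrave at S180, F2775. After flipping Y the toolpath is (114.2903,159.0469) → (28.9818,88.1599) → (148.3310,159.0814) → (39.3618,53.5923) → (94.8710,241.3944) → (124.2833,254.2835) → (114.2903,159.0469), returning to the start.

Shape 2 is a cubic bezier drawn with `<path>`. Its stroke #ff00ff means score at S582, F1985. After flipping Y the toolpath is (128.1184,239.8292) → (130.9950,231.8621) → (121.9050,201.1799) → (113.5184,175.2660).

Shape 3 is a line segment drawn with `<path>`. Its stroke #008000 means engrave at S180, F2775. After flipping Y the toolpath is (87.4729,82.0194) → (87.0328,85.4023).

Shape 4 is a quadratic bezier drawn with `<path>`. Its stroke #008000 means engrave at S180, F2775. After flipping Y the toolpath is (68.0274,215.2034) → (68.8647,165.5685) → (69.9161,128.1651) → (71.1816,102.9933).

Shape 5 is a cubic bezier drawn with `<path>`. Its stroke #008000 means engrave at S180, F2775. After flipping Y the toolpath is (49.2799,18.4497) → (35.0059,81.1367) → (29.4274,183.8478) → (36.4351,231.8288).

Shape 6 is a cubic bezier drawn with `<path>`. Its stroke #008000 means engrave at S180, F2775. After flipping Y the toolpath is (130.5734,198.8343) → (96.3493,154.2091) → (55.6156,85.0622) → (47.6676,59.2019).

Shape 7 is a regular polygon drawn with `<polygon>`. Its stroke #ff00ff means score at S582, F1985. After flipping Y the toolpath is (83.9252,275.3543) → (130.8967,197.2192) → (52.7616,150.2477) → (5.7901,228.3828) → (83.9252,275.3543), returning to the start.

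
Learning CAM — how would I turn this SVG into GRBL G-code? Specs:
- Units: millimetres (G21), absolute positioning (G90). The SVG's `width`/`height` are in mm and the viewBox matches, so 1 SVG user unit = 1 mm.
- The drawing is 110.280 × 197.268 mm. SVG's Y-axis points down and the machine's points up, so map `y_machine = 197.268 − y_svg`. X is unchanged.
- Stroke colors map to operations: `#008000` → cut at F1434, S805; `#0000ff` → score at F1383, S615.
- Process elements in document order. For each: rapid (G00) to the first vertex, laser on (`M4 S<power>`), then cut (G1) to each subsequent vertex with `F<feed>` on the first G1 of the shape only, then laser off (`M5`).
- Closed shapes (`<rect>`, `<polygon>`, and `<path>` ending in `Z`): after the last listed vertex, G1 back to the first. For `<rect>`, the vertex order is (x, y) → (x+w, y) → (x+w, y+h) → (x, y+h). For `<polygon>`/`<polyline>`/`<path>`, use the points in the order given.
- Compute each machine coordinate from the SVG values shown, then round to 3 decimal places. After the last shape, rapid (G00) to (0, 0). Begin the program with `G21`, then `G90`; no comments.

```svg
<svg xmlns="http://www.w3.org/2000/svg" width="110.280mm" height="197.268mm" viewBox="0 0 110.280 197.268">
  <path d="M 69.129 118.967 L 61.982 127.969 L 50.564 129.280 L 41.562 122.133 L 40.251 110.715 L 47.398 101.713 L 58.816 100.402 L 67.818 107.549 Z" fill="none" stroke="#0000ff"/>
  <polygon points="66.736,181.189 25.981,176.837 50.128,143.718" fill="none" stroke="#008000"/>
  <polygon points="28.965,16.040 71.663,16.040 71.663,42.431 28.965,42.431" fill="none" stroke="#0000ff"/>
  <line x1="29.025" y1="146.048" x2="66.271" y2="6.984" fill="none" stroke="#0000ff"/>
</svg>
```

G21
G90
G00 X69.129 Y78.301
M4 S615
G1 X61.982 Y69.299 F1383
G1 X50.564 Y67.988
G1 X41.562 Y75.135
G1 X40.251 Y86.553
G1 X47.398 Y95.555
G1 X58.816 Y96.866
G1 X67.818 Y89.719
G1 X69.129 Y78.301
M5
G00 X66.736 Y16.079
M4 S805
G1 X25.981 Y20.431 F1434
G1 X50.128 Y53.550
G1 X66.736 Y16.079
M5
G00 X28.965 Y181.228
M4 S615
G1 X71.663 Y181.228 F1383
G1 X71.663 Y154.837
G1 X28.965 Y154.837
G1 X28.965 Y181.228
M5
G00 X29.025 Y51.220
M4 S615
G1 X66.271 Y190.284 F1383
M5
G00 X0.000 Y0.000

Since the viewBox matches the mm dimensions, user units are millimetres directly. The only transform is the Y-flip y_m = 197.268 − y_svg.

Shape 1 is a regular polygon drawn with `<path>`. Its stroke #0000ff means score at S615, F1383. After flipping Y the toolpath is (69.129,78.301) → (61.982,69.299) → (50.564,67.988) → (41.562,75.135) → (40.251,86.553) → (47.398,95.555) → (58.816,96.866) → (67.818,89.719) → (69.129,78.301), returning to the start.

Shape 2 is a regular polygon drawn with `<polygon>`. Its stroke #008000 means cut at S805, F1434. After flipping Y the toolpath is (66.736,16.079) → (25.981,20.431) → (50.128,53.550) → (66.736,16.079), returning to the start.

Shape 3 is a rectangle drawn with `<polygon>`. Its stroke #0000ff means score at S615, F1383. After flipping Y the toolpath is (28.965,181.228) → (71.663,181.228) → (71.663,154.837) → (28.965,154.837) → (28.965,181.228), returning to the start.

Shape 4 is a line segment drawn with `<line>`. Its stroke #0000ff means score at S615, F1383. After flipping Y the toolpath is (29.025,51.220) → (66.271,190.284).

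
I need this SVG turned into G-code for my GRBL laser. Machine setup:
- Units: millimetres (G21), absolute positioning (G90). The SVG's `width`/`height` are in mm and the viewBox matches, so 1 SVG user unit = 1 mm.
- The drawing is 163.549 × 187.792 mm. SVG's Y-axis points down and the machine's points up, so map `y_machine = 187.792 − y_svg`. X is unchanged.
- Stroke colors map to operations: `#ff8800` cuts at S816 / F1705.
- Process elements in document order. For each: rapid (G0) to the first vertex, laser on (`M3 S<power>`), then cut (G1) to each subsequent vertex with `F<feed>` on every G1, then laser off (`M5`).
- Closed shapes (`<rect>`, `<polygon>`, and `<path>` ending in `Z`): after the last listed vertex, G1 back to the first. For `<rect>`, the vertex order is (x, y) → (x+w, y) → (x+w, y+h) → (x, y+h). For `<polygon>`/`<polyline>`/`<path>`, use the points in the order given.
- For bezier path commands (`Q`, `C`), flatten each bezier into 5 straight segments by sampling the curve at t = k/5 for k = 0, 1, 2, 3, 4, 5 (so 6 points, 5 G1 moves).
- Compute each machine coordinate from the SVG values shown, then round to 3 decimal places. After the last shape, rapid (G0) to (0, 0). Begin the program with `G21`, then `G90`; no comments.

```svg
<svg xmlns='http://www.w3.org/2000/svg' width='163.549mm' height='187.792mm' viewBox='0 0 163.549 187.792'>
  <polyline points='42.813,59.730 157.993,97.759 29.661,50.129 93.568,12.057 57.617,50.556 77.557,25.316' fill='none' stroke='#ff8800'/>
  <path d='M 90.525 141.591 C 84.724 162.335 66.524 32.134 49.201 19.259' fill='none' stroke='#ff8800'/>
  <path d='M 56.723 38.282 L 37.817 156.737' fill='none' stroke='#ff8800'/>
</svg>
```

G21
G90
G0 X42.813 Y128.062
M3 S816
G1 X157.993 Y90.033 F1705
G1 X29.661 Y137.663 F1705
G1 X93.568 Y175.735 F1705
G1 X57.617 Y137.236 F1705
G1 X77.557 Y162.476 F1705
M5
G0 X90.525 Y46.201
M3 S816
G1 X85.663 Y49.722 F1705
G1 X78.462 Y76.592 F1705
G1 X69.560 Y113.936 F1705
G1 X59.594 Y148.875 F1705
G1 X49.201 Y168.533 F1705
M5
G0 X56.723 Y149.510
M3 S816
G1 X37.817 Y31.055 F1705
M5
G0 X0.000 Y0.000

Since the viewBox matches the mm dimensions, user units are millimetres directly. The only transform is the Y-flip y_m = 187.792 − y_svg.

Shape 1 is a open polyline drawn with `<polyline>`. Its stroke #ff8800 means cut at S816, F1705. After flipping Y the toolpath is (42.813,128.062) → (157.993,90.033) → (29.661,137.663) → (93.568,175.735) → (57.617,137.236) → (77.557,162.476).

Shape 2 is a cubic bezier drawn with `<path>`. Its stroke #ff8800 means cut at S816, F1705. After flipping Y the toolpath is (90.525,46.201) → (85.663,49.722) → (78.462,76.592) → (69.560,113.936) → (59.594,148.875) → (49.201,168.533).

Shape 3 is a line segment drawn with `<path>`. Its stroke #ff8800 means cut at S816, F1705. After flipping Y the toolpath is (56.723,149.510) → (37.817,31.055).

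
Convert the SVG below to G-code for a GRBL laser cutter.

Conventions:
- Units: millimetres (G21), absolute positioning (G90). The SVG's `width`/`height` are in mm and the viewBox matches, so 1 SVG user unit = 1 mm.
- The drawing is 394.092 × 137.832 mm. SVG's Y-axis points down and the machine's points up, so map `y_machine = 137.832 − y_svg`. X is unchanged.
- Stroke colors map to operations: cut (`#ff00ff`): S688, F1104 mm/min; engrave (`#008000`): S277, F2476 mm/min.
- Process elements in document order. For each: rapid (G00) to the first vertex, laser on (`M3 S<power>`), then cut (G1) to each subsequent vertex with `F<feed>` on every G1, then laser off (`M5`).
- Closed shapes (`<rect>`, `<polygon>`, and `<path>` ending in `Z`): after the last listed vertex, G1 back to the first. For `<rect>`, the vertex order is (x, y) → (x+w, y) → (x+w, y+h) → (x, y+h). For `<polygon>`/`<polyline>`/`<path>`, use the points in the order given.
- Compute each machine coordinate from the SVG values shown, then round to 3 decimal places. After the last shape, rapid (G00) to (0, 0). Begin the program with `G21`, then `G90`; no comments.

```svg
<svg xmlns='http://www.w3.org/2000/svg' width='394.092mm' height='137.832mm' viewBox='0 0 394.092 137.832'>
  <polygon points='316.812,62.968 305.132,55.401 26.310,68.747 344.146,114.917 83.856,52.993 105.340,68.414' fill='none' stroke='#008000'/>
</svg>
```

G21
G90
G00 X316.812 Y74.864
M3 S277
G1 X305.132 Y82.431 F2476
G1 X26.310 Y69.085 F2476
G1 X344.146 Y22.915 F2476
G1 X83.856 Y84.839 F2476
G1 X105.340 Y69.418 F2476
G1 X316.812 Y74.864 F2476
M5
G00 X0.000 Y0.000

1 u = 1 mm; y_m = 137.832 − y.

[1] `<polygon>` closed polygon, #008000→engrave S277 F2476: (316.812,74.864) → (305.132,82.431) → (26.310,69.085) → (344.146,22.915) → (83.856,84.839) → (105.340,69.418) → (316.812,74.864) (closed)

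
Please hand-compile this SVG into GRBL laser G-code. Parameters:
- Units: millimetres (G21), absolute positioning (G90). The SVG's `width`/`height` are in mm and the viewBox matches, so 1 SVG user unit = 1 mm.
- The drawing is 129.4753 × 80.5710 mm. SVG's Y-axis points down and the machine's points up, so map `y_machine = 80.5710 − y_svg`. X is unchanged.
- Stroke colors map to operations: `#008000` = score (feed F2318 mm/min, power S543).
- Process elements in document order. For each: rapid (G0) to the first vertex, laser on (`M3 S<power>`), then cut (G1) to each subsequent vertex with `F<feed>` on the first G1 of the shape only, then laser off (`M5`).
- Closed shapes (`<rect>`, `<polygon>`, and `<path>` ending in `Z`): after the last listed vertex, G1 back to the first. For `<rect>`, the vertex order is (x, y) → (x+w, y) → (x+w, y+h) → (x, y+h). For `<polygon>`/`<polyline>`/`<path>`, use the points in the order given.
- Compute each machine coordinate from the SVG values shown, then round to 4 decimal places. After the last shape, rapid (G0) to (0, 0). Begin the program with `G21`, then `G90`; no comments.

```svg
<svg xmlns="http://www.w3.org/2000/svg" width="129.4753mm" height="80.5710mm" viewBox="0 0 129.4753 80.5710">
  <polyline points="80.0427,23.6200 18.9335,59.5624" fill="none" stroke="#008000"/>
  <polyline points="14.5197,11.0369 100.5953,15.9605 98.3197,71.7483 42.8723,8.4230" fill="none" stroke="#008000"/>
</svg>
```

1 u = 1 mm; y_m = 80.5710 − y.

[1] `<polyline>` line segment, #008000→score S543 F2318: (80.0427,56.9510) → (18.9335,21.0086)

[2] `<polyline>` open polyline, #008000→score S543 F2318: (14.5197,69.5341) → (100.5953,64.6105) → (98.3197,8.8227) → (42.8723,72.1480)

G21
G90
G0 X80.0427 Y56.9510
M3 S543
G1 X18.9335 Y21.0086 F2318
M5
G0 X14.5197 Y69.5341
M3 S543
G1 X100.5953 Y64.6105 F2318
G1 X98.3197 Y8.8227
G1 X42.8723 Y72.1480
M5
G0 X0.0000 Y0.0000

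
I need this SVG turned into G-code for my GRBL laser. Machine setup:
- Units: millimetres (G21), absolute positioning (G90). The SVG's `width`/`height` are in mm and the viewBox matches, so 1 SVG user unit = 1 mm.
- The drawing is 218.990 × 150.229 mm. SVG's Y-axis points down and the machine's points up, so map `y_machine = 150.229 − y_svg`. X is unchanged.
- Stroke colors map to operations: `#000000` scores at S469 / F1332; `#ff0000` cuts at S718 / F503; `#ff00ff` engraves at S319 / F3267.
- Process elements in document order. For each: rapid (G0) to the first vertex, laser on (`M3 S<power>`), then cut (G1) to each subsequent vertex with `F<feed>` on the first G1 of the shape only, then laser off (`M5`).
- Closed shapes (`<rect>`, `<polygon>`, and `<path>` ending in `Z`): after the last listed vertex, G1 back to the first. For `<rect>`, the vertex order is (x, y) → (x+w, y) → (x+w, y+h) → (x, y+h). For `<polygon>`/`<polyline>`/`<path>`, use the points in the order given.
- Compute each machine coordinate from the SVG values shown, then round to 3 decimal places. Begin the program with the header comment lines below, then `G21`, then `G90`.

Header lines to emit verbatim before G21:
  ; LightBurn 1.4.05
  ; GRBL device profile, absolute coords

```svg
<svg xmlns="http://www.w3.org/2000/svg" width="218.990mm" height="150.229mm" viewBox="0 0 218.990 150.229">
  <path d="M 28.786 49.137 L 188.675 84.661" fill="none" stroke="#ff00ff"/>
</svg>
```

1 u = 1 mm; y_m = 150.229 − y.

[1] `<path>` line segment, #ff00ff→engrave S319 F3267: (28.786,101.092) → (188.675,65.568)

; LightBurn 1.4.05
; GRBL device profile, absolute coords
G21
G90
G0 X28.786 Y101.092
M3 S319
G1 X188.675 Y65.568 F3267
M5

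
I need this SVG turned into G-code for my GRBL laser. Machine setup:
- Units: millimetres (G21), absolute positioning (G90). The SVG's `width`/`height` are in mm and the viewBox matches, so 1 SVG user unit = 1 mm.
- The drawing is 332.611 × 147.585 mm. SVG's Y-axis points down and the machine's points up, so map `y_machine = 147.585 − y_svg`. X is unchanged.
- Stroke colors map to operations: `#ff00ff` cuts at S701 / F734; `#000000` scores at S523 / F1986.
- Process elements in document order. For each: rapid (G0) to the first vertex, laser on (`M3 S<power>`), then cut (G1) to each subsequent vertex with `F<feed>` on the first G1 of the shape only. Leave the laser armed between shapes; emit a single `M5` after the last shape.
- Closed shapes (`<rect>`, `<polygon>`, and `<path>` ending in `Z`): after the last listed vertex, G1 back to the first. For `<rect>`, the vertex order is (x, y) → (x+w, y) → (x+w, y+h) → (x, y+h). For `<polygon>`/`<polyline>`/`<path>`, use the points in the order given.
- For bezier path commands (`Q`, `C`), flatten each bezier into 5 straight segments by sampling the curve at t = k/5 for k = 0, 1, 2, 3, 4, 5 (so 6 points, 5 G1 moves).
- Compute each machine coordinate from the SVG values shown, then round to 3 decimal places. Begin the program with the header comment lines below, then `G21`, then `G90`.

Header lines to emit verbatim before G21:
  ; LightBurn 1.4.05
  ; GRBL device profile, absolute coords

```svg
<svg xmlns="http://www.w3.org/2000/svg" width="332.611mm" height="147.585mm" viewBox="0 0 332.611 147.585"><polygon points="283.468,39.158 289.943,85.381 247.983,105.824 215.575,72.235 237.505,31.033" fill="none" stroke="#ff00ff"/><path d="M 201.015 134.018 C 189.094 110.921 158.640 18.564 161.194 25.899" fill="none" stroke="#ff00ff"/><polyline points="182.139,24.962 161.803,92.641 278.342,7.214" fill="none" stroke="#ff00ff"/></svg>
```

1 u = 1 mm; y_m = 147.585 − y.

[1] `<polygon>` regular polygon, #ff00ff→cut S701 F734: (283.468,108.427) → (289.943,62.204) → (247.983,41.761) → (215.575,75.350) → (237.505,116.552) → (283.468,108.427) (closed)

[2] `<path>` cubic bezier, #ff00ff→cut S701 F734: (201.015,13.567) → (192.051,34.385) → (181.113,63.715) → (170.674,93.449) → (163.210,115.476) → (161.194,121.686)

[3] `<polyline>` open polyline, #ff00ff→cut S701 F734: (182.139,122.623) → (161.803,54.944) → (278.342,140.371)

; LightBurn 1.4.05
; GRBL device profile, absolute coords
G21
G90
G0 X283.468 Y108.427
M3 S701
G1 X289.943 Y62.204 F734
G1 X247.983 Y41.761
G1 X215.575 Y75.350
G1 X237.505 Y116.552
G1 X283.468 Y108.427
G0 X201.015 Y13.567
M3 S701
G1 X192.051 Y34.385 F734
G1 X181.113 Y63.715
G1 X170.674 Y93.449
G1 X163.210 Y115.476
G1 X161.194 Y121.686
G0 X182.139 Y122.623
M3 S701
G1 X161.803 Y54.944 F734
G1 X278.342 Y140.371
M5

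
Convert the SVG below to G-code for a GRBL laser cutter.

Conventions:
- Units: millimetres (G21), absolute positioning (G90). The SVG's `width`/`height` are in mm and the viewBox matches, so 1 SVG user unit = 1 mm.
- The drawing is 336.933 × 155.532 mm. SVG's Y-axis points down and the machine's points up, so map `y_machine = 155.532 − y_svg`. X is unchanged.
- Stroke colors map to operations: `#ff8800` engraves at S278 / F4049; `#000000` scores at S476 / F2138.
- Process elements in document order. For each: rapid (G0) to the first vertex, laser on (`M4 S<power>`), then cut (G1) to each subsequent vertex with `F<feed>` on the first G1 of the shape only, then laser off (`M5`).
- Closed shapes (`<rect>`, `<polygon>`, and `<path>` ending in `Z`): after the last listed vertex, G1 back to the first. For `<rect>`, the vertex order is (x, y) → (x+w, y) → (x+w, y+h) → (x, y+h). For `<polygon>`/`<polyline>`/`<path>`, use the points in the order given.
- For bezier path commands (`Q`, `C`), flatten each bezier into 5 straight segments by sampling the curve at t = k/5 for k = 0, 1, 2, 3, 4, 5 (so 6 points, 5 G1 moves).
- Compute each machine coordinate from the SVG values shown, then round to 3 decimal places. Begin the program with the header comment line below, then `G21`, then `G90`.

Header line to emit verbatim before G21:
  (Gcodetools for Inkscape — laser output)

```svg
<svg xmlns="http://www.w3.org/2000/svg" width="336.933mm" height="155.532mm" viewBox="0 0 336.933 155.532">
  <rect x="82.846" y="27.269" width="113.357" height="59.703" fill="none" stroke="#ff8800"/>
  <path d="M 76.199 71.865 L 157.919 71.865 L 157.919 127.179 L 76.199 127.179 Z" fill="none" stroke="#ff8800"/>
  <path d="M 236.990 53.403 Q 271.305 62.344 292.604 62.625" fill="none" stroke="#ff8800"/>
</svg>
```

Since the viewBox matches the mm dimensions, user units are millimetres directly. The only transform is the Y-flip y_m = 155.532 − y_svg.

Shape 1 is a rectangle drawn with `<rect>`. Its stroke #ff8800 means engrave at S278, F4049. After flipping Y the toolpath is (82.846,128.263) → (196.203,128.263) → (196.203,68.560) → (82.846,68.560) → (82.846,128.263), returning to the start.

Shape 2 is a rectangle drawn with `<path>`. Its stroke #ff8800 means engrave at S278, F4049. After flipping Y the toolpath is (76.199,83.667) → (157.919,83.667) → (157.919,28.353) → (76.199,28.353) → (76.199,83.667), returning to the start.

Shape 3 is a quadratic bezier drawn with `<path>`. Its stroke #ff8800 means engrave at S278, F4049. After flipping Y the toolpath is (236.990,102.129) → (250.195,98.899) → (262.359,96.362) → (273.482,94.517) → (283.564,93.366) → (292.604,92.907).

(Gcodetools for Inkscape — laser output)
G21
G90
G0 X82.846 Y128.263
M4 S278
G1 X196.203 Y128.263 F4049
G1 X196.203 Y68.560
G1 X82.846 Y68.560
G1 X82.846 Y128.263
M5
G0 X76.199 Y83.667
M4 S278
G1 X157.919 Y83.667 F4049
G1 X157.919 Y28.353
G1 X76.199 Y28.353
G1 X76.199 Y83.667
M5
G0 X236.990 Y102.129
M4 S278
G1 X250.195 Y98.899 F4049
G1 X262.359 Y96.362
G1 X273.482 Y94.517
G1 X283.564 Y93.366
G1 X292.604 Y92.907
M5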